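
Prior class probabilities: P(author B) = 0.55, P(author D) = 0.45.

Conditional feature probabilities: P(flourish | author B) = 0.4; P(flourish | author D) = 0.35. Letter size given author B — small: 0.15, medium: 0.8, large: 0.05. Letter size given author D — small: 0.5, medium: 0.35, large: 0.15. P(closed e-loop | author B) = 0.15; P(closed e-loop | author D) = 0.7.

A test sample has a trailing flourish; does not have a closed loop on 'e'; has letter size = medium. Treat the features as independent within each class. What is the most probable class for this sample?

author B

author B: 0.55 × 0.4 × 0.8 × (1−0.15) = 0.1496
author D: 0.45 × 0.35 × 0.35 × (1−0.7) = 0.0165375
Highest score → author B.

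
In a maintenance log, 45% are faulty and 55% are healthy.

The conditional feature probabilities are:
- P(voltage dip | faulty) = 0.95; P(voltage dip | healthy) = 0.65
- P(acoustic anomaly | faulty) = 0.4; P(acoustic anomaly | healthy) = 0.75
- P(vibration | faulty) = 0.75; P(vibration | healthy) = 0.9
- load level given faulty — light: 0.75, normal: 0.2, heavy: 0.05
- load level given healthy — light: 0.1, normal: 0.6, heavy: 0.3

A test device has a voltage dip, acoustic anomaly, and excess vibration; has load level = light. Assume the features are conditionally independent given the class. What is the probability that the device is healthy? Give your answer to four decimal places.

faulty: 0.45 × 0.95 × 0.4 × 0.75 × 0.75 = 0.0961875
healthy: 0.55 × 0.65 × 0.75 × 0.9 × 0.1 = 0.02413125
P(healthy | x) = 0.02413125 / 0.12031875 ≈ 0.2006

0.2006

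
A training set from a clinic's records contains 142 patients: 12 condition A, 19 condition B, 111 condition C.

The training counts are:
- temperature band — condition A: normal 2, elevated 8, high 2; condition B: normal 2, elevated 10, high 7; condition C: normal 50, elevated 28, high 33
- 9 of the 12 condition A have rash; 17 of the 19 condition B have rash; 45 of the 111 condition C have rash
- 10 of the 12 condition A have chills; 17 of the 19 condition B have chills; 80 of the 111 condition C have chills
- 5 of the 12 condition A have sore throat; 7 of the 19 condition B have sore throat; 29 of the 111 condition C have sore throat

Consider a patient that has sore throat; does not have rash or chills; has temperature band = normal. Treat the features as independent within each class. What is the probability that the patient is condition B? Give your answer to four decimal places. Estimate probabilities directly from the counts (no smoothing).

condition A: (12/142) × (2/12) × (3/12) × (2/12) × (5/12) ≈ 0.000244523
condition B: (19/142) × (2/19) × (2/19) × (2/19) × (7/19) ≈ 0.0000574962
condition C: (111/142) × (50/111) × (66/111) × (31/111) × (29/111) ≈ 0.0152762
P(condition B | x) = 0.0000574962 / 0.0155782192 ≈ 0.0037

0.0037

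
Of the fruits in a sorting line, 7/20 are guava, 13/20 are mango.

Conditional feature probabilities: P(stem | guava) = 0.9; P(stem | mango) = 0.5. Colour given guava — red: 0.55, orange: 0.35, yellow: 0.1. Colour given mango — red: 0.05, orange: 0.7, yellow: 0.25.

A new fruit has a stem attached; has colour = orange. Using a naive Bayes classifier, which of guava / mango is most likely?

guava: 0.35 × 0.9 × 0.35 = 0.11025
mango: 0.65 × 0.5 × 0.7 = 0.2275
Highest score → mango.

mango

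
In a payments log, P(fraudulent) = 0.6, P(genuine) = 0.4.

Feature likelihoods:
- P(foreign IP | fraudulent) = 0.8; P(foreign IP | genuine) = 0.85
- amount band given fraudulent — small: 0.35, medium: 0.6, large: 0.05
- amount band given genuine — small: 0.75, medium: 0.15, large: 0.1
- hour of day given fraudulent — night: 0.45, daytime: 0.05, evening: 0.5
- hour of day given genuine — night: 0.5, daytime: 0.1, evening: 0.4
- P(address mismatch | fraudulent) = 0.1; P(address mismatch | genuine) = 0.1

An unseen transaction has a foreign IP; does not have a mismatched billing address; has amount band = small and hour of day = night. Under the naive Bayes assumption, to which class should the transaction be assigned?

genuine

fraudulent: 0.6 × 0.8 × 0.35 × 0.45 × (1−0.1) = 0.06804
genuine: 0.4 × 0.85 × 0.75 × 0.5 × (1−0.1) = 0.11475
Highest score → genuine.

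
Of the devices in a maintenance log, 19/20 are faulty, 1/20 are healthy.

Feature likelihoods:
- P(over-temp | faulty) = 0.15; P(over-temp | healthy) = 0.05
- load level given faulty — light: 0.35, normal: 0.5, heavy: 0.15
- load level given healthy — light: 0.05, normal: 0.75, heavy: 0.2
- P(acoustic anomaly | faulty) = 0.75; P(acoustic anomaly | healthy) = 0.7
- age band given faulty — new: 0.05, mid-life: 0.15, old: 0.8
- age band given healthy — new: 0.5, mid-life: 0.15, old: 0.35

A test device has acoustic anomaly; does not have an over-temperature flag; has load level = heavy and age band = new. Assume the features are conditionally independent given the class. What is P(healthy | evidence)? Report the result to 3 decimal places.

faulty: 0.95 × (1−0.15) × 0.15 × 0.75 × 0.05 = 0.0045421875
healthy: 0.05 × (1−0.05) × 0.2 × 0.7 × 0.5 = 0.003325
P(healthy | x) = 0.003325 / 0.0078671875 ≈ 0.423

0.423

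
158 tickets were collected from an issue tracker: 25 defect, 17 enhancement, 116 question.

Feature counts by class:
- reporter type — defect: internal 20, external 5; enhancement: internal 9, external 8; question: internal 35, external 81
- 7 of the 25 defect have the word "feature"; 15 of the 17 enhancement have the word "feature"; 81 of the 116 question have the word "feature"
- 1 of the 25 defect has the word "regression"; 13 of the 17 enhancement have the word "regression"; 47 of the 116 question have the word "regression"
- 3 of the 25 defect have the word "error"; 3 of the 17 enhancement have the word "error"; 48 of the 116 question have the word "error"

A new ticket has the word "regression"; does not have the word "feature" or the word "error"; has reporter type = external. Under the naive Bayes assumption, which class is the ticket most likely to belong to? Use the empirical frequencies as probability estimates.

question

defect: (25/158) × (5/25) × (18/25) × (1/25) × (22/25) ≈ 0.000802025
enhancement: (17/158) × (8/17) × (2/17) × (13/17) × (14/17) ≈ 0.00375135
question: (116/158) × (81/116) × (35/116) × (47/116) × (68/116) ≈ 0.0367391
Highest score → question.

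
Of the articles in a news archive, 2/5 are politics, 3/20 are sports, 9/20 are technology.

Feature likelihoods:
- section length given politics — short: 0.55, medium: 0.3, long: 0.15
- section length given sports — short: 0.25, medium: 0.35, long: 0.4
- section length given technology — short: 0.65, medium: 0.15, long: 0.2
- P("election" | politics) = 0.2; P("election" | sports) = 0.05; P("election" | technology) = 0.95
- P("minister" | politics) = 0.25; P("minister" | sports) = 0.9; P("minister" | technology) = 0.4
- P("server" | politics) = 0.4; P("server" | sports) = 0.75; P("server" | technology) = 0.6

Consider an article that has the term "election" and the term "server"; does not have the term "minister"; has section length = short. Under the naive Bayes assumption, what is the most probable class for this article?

technology

politics: 0.4 × 0.55 × 0.2 × (1−0.25) × 0.4 = 0.0132
sports: 0.15 × 0.25 × 0.05 × (1−0.9) × 0.75 = 0.000140625
technology: 0.45 × 0.65 × 0.95 × (1−0.4) × 0.6 = 0.100035
Highest score → technology.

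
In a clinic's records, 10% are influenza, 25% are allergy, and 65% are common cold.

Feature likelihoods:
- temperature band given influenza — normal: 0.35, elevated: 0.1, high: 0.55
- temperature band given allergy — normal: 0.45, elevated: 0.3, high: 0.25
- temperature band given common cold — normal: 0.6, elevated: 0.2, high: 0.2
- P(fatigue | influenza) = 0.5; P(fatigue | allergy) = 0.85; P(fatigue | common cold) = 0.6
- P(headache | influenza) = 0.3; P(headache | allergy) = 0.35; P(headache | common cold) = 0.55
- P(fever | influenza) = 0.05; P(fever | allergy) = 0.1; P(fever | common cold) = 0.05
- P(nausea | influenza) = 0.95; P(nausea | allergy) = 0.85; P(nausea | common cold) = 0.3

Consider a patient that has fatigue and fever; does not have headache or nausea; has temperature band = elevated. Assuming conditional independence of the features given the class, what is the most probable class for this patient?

influenza: 0.1 × 0.1 × 0.5 × (1−0.3) × 0.05 × (1−0.95) = 0.00000875
allergy: 0.25 × 0.3 × 0.85 × (1−0.35) × 0.1 × (1−0.85) = 0.0006215625
common cold: 0.65 × 0.2 × 0.6 × (1−0.55) × 0.05 × (1−0.3) = 0.0012285
Highest score → common cold.

common cold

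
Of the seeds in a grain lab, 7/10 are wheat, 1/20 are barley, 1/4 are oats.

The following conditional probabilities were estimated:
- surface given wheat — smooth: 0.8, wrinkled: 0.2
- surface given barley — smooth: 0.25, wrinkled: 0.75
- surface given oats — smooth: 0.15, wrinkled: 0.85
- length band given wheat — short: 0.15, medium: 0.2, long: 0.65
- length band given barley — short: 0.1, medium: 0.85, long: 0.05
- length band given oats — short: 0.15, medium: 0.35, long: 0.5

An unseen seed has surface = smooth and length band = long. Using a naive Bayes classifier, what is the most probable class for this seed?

wheat: 0.7 × 0.8 × 0.65 = 0.364
barley: 0.05 × 0.25 × 0.05 = 0.000625
oats: 0.25 × 0.15 × 0.5 = 0.01875
Highest score → wheat.

wheat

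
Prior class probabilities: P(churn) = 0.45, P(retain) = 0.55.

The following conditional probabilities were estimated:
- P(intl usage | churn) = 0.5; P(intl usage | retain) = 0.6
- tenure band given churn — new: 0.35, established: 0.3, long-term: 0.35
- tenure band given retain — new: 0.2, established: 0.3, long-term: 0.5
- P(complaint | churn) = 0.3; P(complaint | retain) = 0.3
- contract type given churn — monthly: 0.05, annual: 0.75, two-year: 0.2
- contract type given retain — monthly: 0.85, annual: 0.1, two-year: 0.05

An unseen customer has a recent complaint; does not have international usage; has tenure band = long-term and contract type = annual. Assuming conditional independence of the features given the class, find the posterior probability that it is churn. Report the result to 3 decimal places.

0.843

churn: 0.45 × (1−0.5) × 0.35 × 0.3 × 0.75 = 0.01771875
retain: 0.55 × (1−0.6) × 0.5 × 0.3 × 0.1 = 0.0033
P(churn | x) = 0.01771875 / 0.02101875 ≈ 0.843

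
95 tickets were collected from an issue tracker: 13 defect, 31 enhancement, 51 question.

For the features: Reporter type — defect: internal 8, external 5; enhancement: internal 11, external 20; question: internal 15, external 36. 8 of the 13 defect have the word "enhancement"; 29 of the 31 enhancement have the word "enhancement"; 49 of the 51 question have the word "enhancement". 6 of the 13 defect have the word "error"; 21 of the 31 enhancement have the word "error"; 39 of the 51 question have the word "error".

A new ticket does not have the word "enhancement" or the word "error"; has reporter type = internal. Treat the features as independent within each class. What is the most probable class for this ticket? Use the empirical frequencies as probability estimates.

defect

defect: (13/95) × (8/13) × (5/13) × (7/13) ≈ 0.01744
enhancement: (31/95) × (11/31) × (2/31) × (10/31) ≈ 0.00240977
question: (51/95) × (15/51) × (2/51) × (12/51) ≈ 0.00145693
Highest score → defect.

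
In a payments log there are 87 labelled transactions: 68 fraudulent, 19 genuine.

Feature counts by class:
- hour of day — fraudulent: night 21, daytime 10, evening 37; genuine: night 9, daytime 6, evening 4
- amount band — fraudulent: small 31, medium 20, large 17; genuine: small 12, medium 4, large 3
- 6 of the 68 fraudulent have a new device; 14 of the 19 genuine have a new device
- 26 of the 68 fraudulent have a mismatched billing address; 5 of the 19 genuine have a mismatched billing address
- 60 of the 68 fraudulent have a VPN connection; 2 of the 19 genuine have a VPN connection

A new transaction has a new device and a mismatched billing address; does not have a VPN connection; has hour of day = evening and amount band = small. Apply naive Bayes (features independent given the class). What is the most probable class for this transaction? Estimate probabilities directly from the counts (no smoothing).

fraudulent: (68/87) × (37/68) × (31/68) × (6/68) × (26/68) × (8/68) ≈ 0.000769526
genuine: (19/87) × (4/19) × (12/19) × (14/19) × (5/19) × (17/19) ≈ 0.00503796
Highest score → genuine.

genuine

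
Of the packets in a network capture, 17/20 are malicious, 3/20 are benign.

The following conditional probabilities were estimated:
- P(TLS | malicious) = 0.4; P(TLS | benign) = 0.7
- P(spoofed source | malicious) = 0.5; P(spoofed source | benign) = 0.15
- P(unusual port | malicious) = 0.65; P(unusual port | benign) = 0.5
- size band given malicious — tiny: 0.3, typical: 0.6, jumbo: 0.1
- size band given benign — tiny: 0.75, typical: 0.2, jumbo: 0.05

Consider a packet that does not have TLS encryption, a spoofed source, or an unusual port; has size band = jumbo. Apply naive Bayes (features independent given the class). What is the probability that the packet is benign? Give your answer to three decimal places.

malicious: 0.85 × (1−0.4) × (1−0.5) × (1−0.65) × 0.1 = 0.008925
benign: 0.15 × (1−0.7) × (1−0.15) × (1−0.5) × 0.05 = 0.00095625
P(benign | x) = 0.00095625 / 0.00988125 ≈ 0.097

0.097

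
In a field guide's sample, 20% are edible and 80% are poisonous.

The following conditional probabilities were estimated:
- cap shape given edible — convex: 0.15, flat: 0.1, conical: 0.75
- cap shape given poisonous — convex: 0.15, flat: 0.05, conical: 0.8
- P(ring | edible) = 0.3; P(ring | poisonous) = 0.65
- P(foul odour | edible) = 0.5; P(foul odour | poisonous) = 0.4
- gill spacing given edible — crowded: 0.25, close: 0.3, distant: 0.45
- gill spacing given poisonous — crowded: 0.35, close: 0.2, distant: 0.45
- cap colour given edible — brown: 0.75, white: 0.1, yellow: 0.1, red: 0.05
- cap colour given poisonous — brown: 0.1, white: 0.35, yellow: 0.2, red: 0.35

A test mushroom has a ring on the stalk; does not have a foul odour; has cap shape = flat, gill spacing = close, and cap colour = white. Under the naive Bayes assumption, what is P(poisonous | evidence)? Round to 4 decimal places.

edible: 0.2 × 0.1 × 0.3 × (1−0.5) × 0.3 × 0.1 = 0.00009
poisonous: 0.8 × 0.05 × 0.65 × (1−0.4) × 0.2 × 0.35 = 0.001092
P(poisonous | x) = 0.001092 / 0.001182 ≈ 0.9239

0.9239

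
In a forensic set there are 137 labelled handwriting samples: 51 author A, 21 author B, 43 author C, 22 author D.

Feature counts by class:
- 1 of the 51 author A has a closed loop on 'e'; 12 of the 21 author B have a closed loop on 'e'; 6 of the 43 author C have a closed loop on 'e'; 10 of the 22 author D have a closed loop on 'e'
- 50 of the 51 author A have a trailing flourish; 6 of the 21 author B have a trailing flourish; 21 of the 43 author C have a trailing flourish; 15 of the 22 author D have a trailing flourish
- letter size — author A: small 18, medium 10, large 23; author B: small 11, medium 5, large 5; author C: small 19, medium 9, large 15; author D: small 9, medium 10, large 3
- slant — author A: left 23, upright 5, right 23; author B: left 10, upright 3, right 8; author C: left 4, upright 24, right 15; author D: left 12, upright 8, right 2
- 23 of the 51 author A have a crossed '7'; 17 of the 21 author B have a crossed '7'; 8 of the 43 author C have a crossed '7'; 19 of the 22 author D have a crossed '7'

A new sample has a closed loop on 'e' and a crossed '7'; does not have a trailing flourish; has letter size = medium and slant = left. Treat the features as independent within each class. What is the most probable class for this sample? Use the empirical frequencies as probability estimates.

author A: (51/137) × (1/51) × (1/51) × (10/51) × (23/51) × (23/51) ≈ 0.00000570761
author B: (21/137) × (12/21) × (15/21) × (5/21) × (10/21) × (17/21) ≈ 0.0057424
author C: (43/137) × (6/43) × (22/43) × (9/43) × (4/43) × (8/43) ≈ 0.0000811656
author D: (22/137) × (10/22) × (7/22) × (10/22) × (12/22) × (19/22) ≈ 0.00497304
Highest score → author B.

author B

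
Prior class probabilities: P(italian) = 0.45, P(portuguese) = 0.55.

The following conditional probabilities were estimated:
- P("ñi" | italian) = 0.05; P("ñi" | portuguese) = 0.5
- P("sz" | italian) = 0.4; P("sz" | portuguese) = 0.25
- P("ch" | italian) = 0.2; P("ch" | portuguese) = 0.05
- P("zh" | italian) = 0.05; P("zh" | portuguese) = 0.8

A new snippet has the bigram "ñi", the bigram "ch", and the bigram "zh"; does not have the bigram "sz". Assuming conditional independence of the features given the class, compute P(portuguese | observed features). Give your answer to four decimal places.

0.9839

italian: 0.45 × 0.05 × (1−0.4) × 0.2 × 0.05 = 0.000135
portuguese: 0.55 × 0.5 × (1−0.25) × 0.05 × 0.8 = 0.00825
P(portuguese | x) = 0.00825 / 0.008385 ≈ 0.9839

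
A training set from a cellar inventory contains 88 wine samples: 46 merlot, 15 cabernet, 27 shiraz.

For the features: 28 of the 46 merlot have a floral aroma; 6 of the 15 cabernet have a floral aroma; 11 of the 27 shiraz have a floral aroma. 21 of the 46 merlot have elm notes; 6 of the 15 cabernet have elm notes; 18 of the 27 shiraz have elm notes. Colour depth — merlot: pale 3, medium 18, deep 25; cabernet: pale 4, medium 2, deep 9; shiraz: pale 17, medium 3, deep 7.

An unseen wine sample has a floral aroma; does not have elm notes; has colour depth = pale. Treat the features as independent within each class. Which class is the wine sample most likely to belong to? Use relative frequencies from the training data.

merlot: (46/88) × (28/46) × (25/46) × (3/46) ≈ 0.0112777
cabernet: (15/88) × (6/15) × (9/15) × (4/15) ≈ 0.0109091
shiraz: (27/88) × (11/27) × (9/27) × (17/27) ≈ 0.0262346
Highest score → shiraz.

shiraz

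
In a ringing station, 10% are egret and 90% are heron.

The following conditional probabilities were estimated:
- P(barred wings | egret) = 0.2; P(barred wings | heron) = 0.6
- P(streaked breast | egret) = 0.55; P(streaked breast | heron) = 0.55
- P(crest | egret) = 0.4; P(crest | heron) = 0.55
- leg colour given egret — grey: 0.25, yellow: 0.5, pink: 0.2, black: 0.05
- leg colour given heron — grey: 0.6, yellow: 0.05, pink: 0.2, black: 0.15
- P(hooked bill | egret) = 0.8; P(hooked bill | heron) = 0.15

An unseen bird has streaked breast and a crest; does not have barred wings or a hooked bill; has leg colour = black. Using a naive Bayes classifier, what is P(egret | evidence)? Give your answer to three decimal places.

0.013

egret: 0.1 × (1−0.2) × 0.55 × 0.4 × 0.05 × (1−0.8) = 0.000176
heron: 0.9 × (1−0.6) × 0.55 × 0.55 × 0.15 × (1−0.15) = 0.01388475
P(egret | x) = 0.000176 / 0.01406075 ≈ 0.013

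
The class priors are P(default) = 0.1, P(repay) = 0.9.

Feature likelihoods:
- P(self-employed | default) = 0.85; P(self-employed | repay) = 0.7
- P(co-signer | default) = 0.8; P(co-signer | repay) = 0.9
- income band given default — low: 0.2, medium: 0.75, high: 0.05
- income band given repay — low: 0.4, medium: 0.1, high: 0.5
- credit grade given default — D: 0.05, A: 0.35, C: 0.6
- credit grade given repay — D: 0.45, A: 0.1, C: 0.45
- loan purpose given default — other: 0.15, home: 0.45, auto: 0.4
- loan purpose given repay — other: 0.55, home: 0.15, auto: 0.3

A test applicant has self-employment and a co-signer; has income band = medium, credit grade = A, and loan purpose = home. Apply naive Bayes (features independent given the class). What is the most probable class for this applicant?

default

default: 0.1 × 0.85 × 0.8 × 0.75 × 0.35 × 0.45 = 0.0080325
repay: 0.9 × 0.7 × 0.9 × 0.1 × 0.1 × 0.15 = 0.0008505
Highest score → default.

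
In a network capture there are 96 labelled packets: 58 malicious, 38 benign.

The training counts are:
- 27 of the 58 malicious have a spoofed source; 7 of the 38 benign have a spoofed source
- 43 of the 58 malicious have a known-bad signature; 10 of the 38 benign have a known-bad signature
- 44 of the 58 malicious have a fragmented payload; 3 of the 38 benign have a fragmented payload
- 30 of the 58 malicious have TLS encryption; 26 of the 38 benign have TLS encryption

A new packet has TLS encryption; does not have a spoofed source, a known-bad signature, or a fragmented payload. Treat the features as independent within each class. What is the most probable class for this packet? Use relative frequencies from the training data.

benign

malicious: (58/96) × (31/58) × (15/58) × (14/58) × (30/58) ≈ 0.0104267
benign: (38/96) × (31/38) × (28/38) × (35/38) × (26/38) ≈ 0.149947
Highest score → benign.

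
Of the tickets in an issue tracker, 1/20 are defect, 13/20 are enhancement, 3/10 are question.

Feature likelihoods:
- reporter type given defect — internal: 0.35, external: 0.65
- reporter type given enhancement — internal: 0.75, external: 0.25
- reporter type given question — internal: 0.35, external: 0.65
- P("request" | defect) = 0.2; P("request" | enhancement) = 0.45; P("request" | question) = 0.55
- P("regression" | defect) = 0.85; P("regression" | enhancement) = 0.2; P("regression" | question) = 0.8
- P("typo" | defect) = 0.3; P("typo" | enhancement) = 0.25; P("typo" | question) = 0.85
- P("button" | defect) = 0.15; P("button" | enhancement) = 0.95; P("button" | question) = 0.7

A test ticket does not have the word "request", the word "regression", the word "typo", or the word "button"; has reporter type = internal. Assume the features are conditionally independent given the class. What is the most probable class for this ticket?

defect: 0.05 × 0.35 × (1−0.2) × (1−0.85) × (1−0.3) × (1−0.15) = 0.0012495
enhancement: 0.65 × 0.75 × (1−0.45) × (1−0.2) × (1−0.25) × (1−0.95) = 0.00804375
question: 0.3 × 0.35 × (1−0.55) × (1−0.8) × (1−0.85) × (1−0.7) = 0.00042525
Highest score → enhancement.

enhancement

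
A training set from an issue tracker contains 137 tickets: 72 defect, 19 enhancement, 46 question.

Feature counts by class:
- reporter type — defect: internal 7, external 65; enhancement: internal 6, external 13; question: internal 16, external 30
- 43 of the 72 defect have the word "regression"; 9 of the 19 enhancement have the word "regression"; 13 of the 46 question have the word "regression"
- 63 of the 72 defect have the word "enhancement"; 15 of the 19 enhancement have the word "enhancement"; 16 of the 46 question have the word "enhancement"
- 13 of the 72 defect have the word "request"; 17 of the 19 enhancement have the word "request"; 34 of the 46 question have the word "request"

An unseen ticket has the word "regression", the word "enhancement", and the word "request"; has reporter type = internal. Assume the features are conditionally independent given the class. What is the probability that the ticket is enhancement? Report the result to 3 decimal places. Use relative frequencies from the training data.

0.524

defect: (72/137) × (7/72) × (43/72) × (63/72) × (13/72) ≈ 0.00482095
enhancement: (19/137) × (6/19) × (9/19) × (15/19) × (17/19) ≈ 0.0146539
question: (46/137) × (16/46) × (13/46) × (16/46) × (34/46) ≈ 0.00848532
P(enhancement | x) = 0.0146539 / 0.02796017 ≈ 0.524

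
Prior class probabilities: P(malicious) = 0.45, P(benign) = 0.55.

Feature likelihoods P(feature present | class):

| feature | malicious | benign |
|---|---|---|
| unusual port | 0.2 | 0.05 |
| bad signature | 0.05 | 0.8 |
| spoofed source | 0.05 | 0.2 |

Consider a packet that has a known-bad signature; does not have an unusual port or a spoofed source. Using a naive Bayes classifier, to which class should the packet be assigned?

malicious: 0.45 × (1−0.2) × 0.05 × (1−0.05) = 0.0171
benign: 0.55 × (1−0.05) × 0.8 × (1−0.2) = 0.3344
Highest score → benign.

benign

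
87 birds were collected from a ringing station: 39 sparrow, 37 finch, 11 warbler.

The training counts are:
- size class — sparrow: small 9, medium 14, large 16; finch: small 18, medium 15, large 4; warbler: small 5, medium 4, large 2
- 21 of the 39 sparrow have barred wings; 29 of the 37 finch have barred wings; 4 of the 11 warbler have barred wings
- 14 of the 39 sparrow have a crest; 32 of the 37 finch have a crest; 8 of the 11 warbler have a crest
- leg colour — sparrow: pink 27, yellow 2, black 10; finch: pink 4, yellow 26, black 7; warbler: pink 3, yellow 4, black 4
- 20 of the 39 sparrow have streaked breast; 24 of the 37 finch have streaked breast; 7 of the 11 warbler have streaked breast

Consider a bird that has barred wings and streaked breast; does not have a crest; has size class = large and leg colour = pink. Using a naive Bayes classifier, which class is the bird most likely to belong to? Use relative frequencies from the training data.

sparrow

sparrow: (39/87) × (16/39) × (21/39) × (25/39) × (27/39) × (20/39) ≈ 0.022537
finch: (37/87) × (4/37) × (29/37) × (5/37) × (4/37) × (24/37) ≈ 0.000341486
warbler: (11/87) × (2/11) × (4/11) × (3/11) × (3/11) × (7/11) ≈ 0.000395677
Highest score → sparrow.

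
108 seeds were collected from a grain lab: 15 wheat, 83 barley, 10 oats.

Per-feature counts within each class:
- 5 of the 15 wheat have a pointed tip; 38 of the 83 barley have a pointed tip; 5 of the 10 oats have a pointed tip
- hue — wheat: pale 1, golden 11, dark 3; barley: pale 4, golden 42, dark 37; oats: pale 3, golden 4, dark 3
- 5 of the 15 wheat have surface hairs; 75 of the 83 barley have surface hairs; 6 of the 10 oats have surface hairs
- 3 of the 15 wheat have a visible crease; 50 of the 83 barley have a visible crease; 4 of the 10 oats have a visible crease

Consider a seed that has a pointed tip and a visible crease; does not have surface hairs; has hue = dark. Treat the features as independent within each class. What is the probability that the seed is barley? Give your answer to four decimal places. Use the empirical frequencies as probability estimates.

0.7249

wheat: (15/108) × (5/15) × (3/15) × (10/15) × (3/15) ≈ 0.00123457
barley: (83/108) × (38/83) × (37/83) × (8/83) × (50/83) ≈ 0.00910725
oats: (10/108) × (5/10) × (3/10) × (4/10) × (4/10) ≈ 0.00222222
P(barley | x) = 0.00910725 / 0.01256404 ≈ 0.7249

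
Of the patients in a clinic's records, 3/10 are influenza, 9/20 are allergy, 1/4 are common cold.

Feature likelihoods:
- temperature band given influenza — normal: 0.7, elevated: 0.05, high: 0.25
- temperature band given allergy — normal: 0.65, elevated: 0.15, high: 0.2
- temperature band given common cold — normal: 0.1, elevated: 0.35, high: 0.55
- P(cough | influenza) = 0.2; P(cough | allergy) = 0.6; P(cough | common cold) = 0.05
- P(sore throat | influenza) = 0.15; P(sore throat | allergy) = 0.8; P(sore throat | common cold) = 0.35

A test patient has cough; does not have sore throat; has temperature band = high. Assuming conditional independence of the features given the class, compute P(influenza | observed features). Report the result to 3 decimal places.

influenza: 0.3 × 0.25 × 0.2 × (1−0.15) = 0.01275
allergy: 0.45 × 0.2 × 0.6 × (1−0.8) = 0.0108
common cold: 0.25 × 0.55 × 0.05 × (1−0.35) = 0.00446875
P(influenza | x) = 0.01275 / 0.02801875 ≈ 0.455

0.455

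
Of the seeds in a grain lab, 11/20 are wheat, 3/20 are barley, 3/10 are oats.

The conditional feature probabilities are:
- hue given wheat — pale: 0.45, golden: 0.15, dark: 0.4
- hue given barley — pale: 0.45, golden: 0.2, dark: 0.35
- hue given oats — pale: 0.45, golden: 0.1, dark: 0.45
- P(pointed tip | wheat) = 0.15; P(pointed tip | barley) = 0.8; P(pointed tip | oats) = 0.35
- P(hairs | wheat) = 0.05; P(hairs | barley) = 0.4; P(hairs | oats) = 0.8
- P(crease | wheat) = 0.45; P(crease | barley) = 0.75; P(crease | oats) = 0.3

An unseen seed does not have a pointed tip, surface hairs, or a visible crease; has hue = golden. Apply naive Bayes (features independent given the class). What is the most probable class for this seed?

wheat

wheat: 0.55 × 0.15 × (1−0.15) × (1−0.05) × (1−0.45) = 0.0366403125
barley: 0.15 × 0.2 × (1−0.8) × (1−0.4) × (1−0.75) = 0.0009
oats: 0.3 × 0.1 × (1−0.35) × (1−0.8) × (1−0.3) = 0.00273
Highest score → wheat.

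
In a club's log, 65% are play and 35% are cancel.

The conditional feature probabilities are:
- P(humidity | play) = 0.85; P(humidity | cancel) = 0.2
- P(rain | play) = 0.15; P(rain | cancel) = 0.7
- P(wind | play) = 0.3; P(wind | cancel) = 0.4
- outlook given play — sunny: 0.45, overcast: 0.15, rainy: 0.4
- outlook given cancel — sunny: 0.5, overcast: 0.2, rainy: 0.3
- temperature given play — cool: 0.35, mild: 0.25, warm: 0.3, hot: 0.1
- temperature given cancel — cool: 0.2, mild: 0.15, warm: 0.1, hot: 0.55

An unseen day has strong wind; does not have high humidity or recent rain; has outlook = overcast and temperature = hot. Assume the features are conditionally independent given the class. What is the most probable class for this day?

cancel

play: 0.65 × (1−0.85) × (1−0.15) × 0.3 × 0.15 × 0.1 = 0.0003729375
cancel: 0.35 × (1−0.2) × (1−0.7) × 0.4 × 0.2 × 0.55 = 0.003696
Highest score → cancel.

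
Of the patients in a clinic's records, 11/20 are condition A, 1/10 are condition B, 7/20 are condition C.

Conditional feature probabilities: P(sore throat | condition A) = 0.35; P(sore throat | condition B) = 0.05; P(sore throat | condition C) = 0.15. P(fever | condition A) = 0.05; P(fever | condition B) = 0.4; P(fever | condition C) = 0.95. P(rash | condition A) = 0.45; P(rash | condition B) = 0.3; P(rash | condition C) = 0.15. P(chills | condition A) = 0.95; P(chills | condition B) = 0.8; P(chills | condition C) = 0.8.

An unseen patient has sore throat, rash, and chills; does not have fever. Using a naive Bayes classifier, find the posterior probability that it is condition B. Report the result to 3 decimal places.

0.009

condition A: 0.55 × 0.35 × (1−0.05) × 0.45 × 0.95 = 0.0781790625
condition B: 0.1 × 0.05 × (1−0.4) × 0.3 × 0.8 = 0.00072
condition C: 0.35 × 0.15 × (1−0.95) × 0.15 × 0.8 = 0.000315
P(condition B | x) = 0.00072 / 0.0792140625 ≈ 0.009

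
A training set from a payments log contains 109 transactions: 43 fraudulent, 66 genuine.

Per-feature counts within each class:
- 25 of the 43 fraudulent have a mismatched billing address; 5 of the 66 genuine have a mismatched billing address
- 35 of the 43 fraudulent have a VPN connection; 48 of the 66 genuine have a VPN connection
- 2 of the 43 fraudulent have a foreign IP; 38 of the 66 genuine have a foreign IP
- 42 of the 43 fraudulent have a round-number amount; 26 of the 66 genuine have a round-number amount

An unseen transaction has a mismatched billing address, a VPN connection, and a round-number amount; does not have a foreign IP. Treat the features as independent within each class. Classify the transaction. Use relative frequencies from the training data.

fraudulent: (43/109) × (25/43) × (35/43) × (41/43) × (42/43) ≈ 0.173864
genuine: (66/109) × (5/66) × (48/66) × (28/66) × (26/66) ≈ 0.00557551
Highest score → fraudulent.

fraudulent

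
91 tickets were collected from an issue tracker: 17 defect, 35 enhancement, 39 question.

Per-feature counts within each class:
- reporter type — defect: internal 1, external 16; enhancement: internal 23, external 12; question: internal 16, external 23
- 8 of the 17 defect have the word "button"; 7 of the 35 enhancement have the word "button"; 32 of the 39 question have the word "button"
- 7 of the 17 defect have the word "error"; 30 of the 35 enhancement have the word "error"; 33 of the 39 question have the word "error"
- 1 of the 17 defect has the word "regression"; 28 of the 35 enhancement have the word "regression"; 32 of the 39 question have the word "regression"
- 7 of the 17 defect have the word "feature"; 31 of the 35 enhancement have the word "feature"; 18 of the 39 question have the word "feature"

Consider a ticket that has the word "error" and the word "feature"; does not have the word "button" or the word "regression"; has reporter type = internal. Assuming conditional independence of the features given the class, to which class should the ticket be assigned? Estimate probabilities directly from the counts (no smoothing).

enhancement

defect: (17/91) × (1/17) × (9/17) × (7/17) × (16/17) × (7/17) ≈ 0.000928371
enhancement: (35/91) × (23/35) × (28/35) × (30/35) × (7/35) × (31/35) ≈ 0.0307011
question: (39/91) × (16/39) × (7/39) × (33/39) × (7/39) × (18/39) ≈ 0.00221209
Highest score → enhancement.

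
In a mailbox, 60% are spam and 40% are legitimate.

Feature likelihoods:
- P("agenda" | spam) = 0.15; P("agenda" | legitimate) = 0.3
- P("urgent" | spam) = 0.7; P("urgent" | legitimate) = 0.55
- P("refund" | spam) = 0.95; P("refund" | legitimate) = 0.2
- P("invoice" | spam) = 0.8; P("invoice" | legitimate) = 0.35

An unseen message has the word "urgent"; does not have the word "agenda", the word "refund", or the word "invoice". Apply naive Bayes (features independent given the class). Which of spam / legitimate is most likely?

legitimate

spam: 0.6 × (1−0.15) × 0.7 × (1−0.95) × (1−0.8) = 0.00357
legitimate: 0.4 × (1−0.3) × 0.55 × (1−0.2) × (1−0.35) = 0.08008
Highest score → legitimate.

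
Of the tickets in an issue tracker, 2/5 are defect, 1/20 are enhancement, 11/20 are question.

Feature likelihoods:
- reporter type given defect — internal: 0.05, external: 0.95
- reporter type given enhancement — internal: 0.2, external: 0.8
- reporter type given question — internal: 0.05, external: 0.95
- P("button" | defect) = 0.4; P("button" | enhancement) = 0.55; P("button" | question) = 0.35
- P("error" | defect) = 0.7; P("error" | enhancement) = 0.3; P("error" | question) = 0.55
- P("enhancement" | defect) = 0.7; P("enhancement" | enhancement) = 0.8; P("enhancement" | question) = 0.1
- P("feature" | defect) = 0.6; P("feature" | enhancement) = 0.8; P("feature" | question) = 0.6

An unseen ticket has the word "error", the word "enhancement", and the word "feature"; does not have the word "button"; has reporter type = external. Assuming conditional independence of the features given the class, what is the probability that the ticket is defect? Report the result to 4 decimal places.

defect: 0.4 × 0.95 × (1−0.4) × 0.7 × 0.7 × 0.6 = 0.067032
enhancement: 0.05 × 0.8 × (1−0.55) × 0.3 × 0.8 × 0.8 = 0.003456
question: 0.55 × 0.95 × (1−0.35) × 0.55 × 0.1 × 0.6 = 0.011207625
P(defect | x) = 0.067032 / 0.081695625 ≈ 0.8205

0.8205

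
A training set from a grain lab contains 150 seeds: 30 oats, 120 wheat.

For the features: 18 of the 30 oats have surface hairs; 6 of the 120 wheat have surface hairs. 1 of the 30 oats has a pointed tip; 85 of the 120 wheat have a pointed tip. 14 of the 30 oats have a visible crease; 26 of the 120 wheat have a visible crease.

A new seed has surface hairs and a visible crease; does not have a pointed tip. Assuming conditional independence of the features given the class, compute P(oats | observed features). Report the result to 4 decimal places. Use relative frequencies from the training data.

0.9554

oats: (30/150) × (18/30) × (29/30) × (14/30) ≈ 0.0541333
wheat: (120/150) × (6/120) × (35/120) × (26/120) ≈ 0.00252778
P(oats | x) = 0.0541333 / 0.05666108 ≈ 0.9554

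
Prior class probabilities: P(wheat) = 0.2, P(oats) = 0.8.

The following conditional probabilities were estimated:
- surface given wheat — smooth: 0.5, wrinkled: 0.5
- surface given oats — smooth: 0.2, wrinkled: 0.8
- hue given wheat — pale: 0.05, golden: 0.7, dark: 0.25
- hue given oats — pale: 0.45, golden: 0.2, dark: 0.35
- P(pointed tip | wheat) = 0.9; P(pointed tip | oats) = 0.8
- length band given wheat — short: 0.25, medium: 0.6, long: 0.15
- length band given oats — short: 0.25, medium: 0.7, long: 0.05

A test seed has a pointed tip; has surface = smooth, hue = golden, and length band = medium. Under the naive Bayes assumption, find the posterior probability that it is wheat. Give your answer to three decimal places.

0.678

wheat: 0.2 × 0.5 × 0.7 × 0.9 × 0.6 = 0.0378
oats: 0.8 × 0.2 × 0.2 × 0.8 × 0.7 = 0.01792
P(wheat | x) = 0.0378 / 0.05572 ≈ 0.678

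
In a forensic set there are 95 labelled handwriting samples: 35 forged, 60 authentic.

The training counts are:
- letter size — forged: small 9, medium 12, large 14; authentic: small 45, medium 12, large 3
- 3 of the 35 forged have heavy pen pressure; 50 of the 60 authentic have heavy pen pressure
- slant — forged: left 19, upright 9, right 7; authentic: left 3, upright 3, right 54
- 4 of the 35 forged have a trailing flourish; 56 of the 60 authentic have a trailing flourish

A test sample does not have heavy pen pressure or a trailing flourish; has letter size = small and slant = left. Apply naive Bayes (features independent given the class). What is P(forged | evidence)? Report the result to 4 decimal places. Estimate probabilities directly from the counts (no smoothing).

0.9937

forged: (35/95) × (9/35) × (32/35) × (19/35) × (31/35) ≈ 0.0416466
authentic: (60/95) × (45/60) × (10/60) × (3/60) × (4/60) ≈ 0.000263158
P(forged | x) = 0.0416466 / 0.041909758 ≈ 0.9937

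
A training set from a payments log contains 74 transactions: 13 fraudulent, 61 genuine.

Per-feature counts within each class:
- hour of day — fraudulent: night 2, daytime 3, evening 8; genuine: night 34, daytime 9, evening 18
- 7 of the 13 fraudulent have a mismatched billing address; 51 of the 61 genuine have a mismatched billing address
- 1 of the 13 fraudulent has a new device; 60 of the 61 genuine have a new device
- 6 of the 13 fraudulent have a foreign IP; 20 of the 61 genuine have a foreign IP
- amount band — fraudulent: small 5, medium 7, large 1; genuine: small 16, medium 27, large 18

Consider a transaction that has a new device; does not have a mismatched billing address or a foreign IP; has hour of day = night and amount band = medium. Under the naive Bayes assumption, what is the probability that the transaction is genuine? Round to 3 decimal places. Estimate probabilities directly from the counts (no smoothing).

0.988

fraudulent: (13/74) × (2/13) × (6/13) × (1/13) × (7/13) × (7/13) ≈ 0.00027821
genuine: (61/74) × (34/61) × (10/61) × (60/61) × (41/61) × (27/61) ≈ 0.0220408
P(genuine | x) = 0.0220408 / 0.02231901 ≈ 0.988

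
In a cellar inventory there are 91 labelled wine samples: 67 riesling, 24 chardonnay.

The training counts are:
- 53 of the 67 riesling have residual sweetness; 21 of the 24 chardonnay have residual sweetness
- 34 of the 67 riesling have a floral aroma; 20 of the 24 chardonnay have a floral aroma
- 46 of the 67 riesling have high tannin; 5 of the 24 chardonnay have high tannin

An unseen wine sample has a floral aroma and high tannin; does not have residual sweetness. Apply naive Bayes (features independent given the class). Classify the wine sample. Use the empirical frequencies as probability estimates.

riesling

riesling: (67/91) × (14/67) × (34/67) × (46/67) ≈ 0.0536011
chardonnay: (24/91) × (3/24) × (20/24) × (5/24) ≈ 0.00572344
Highest score → riesling.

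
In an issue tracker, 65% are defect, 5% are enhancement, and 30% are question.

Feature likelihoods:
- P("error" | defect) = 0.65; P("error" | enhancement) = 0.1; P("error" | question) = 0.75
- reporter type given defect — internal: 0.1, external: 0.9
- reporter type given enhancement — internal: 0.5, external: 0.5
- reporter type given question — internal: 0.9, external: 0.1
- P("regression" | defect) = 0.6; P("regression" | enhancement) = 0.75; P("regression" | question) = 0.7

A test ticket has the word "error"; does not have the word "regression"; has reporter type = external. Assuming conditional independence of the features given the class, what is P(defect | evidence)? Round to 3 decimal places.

0.954

defect: 0.65 × 0.65 × 0.9 × (1−0.6) = 0.1521
enhancement: 0.05 × 0.1 × 0.5 × (1−0.75) = 0.000625
question: 0.3 × 0.75 × 0.1 × (1−0.7) = 0.00675
P(defect | x) = 0.1521 / 0.159475 ≈ 0.954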